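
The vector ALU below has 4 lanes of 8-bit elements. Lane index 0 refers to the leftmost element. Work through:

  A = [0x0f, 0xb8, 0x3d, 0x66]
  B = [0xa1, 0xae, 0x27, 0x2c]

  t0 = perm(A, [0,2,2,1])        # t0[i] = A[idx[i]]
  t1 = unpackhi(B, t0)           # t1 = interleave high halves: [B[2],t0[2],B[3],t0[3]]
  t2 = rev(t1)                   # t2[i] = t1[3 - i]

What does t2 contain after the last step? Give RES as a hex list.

RES = [ 0xb8  0x2c  0x3d  0x27 ]

t0 = [0x0f, 0x3d, 0x3d, 0xb8]
t1 = [0x27, 0x3d, 0x2c, 0xb8]
t2 = [0xb8, 0x2c, 0x3d, 0x27]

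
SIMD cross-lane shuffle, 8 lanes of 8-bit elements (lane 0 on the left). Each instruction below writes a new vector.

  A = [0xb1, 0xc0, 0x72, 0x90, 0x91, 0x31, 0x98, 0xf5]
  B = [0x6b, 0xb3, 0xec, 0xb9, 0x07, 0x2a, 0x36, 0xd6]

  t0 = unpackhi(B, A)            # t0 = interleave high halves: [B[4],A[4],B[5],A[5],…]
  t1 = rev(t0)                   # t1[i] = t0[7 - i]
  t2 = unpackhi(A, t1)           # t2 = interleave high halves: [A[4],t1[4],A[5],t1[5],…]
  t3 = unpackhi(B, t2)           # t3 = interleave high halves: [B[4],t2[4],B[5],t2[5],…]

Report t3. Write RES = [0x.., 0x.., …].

→ t0 |07|91|2a|31|36|98|d6|f5|
→ t1 |f5|d6|98|36|31|2a|91|07|
→ t2 |91|31|31|2a|98|91|f5|07|
→ t3 |07|98|2a|91|36|f5|d6|07|

RES = [ 0x07  0x98  0x2a  0x91  0x36  0xf5  0xd6  0x07 ]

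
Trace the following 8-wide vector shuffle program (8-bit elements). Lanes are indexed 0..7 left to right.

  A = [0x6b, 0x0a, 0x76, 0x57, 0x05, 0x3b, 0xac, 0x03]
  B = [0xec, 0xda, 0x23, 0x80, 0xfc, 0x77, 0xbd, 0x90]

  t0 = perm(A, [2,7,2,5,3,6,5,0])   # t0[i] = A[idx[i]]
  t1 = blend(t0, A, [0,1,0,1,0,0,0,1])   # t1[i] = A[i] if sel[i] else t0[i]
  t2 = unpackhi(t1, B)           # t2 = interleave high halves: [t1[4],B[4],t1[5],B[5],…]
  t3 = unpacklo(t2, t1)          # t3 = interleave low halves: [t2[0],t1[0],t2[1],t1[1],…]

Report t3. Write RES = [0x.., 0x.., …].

RES = [ 0x57  0x76  0xfc  0x0a  0xac  0x76  0x77  0x57 ]

t0 = [0x76, 0x03, 0x76, 0x3b, 0x57, 0xac, 0x3b, 0x6b]
t1 = [0x76, 0x0a, 0x76, 0x57, 0x57, 0xac, 0x3b, 0x03]
t2 = [0x57, 0xfc, 0xac, 0x77, 0x3b, 0xbd, 0x03, 0x90]
t3 = [0x57, 0x76, 0xfc, 0x0a, 0xac, 0x76, 0x77, 0x57]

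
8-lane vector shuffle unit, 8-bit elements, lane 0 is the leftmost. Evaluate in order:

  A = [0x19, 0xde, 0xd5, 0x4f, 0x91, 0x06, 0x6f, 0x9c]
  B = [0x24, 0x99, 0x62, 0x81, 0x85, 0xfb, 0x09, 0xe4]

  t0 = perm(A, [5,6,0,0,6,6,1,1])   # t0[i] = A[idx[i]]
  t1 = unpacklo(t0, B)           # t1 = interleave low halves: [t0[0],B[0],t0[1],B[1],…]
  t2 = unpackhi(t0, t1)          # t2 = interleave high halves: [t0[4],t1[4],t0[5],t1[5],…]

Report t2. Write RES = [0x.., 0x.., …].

RES = [0x6f, 0x19, 0x6f, 0x62, 0xde, 0x19, 0xde, 0x81]

  t0: 06 6f 19 19 6f 6f de de
  t1: 06 24 6f 99 19 62 19 81
  t2: 6f 19 6f 62 de 19 de 81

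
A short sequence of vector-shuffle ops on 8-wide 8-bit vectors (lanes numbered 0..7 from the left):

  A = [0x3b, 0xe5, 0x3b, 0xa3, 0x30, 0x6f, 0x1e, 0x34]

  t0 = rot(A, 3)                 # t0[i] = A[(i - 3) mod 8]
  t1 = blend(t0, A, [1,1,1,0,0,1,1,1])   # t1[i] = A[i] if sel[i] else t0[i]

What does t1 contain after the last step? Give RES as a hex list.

→ t0 |6f|1e|34|3b|e5|3b|a3|30|
→ t1 |3b|e5|3b|3b|e5|6f|1e|34|

RES = [0x3b, 0xe5, 0x3b, 0x3b, 0xe5, 0x6f, 0x1e, 0x34]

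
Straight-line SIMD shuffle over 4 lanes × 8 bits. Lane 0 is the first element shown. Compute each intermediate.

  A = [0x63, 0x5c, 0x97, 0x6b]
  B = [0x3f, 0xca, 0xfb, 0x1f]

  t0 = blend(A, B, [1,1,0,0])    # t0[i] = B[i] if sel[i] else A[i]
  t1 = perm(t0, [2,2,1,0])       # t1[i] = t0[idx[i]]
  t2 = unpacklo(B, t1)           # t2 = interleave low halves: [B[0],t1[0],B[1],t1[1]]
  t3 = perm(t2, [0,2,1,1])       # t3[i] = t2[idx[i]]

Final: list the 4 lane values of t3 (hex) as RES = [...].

RES = [ 0x3f  0xca  0x97  0x97 ]

t0 = [0x3f, 0xca, 0x97, 0x6b]
t1 = [0x97, 0x97, 0xca, 0x3f]
t2 = [0x3f, 0x97, 0xca, 0x97]
t3 = [0x3f, 0xca, 0x97, 0x97]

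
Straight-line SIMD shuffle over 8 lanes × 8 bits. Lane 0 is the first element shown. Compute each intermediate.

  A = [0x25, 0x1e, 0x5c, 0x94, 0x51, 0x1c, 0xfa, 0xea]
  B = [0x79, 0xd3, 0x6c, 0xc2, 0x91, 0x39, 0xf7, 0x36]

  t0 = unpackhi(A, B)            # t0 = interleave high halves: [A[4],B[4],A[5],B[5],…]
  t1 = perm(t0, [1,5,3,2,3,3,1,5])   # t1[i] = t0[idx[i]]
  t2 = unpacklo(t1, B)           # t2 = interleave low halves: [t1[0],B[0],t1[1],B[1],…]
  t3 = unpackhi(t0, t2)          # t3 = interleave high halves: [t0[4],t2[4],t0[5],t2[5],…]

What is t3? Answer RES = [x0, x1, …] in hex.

→ t0 |51|91|1c|39|fa|f7|ea|36|
→ t1 |91|f7|39|1c|39|39|91|f7|
→ t2 |91|79|f7|d3|39|6c|1c|c2|
→ t3 |fa|39|f7|6c|ea|1c|36|c2|

RES = [ 0xfa  0x39  0xf7  0x6c  0xea  0x1c  0x36  0xc2 ]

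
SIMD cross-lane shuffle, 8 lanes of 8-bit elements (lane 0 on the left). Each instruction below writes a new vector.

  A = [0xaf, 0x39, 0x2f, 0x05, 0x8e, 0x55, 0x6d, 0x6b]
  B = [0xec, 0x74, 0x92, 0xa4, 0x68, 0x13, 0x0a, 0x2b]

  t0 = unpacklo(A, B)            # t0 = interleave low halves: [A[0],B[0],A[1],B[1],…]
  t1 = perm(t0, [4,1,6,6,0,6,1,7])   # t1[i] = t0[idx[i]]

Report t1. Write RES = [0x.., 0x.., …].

RES = [ 0x2f  0xec  0x05  0x05  0xaf  0x05  0xec  0xa4 ]

→ t0 |af|ec|39|74|2f|92|05|a4|
→ t1 |2f|ec|05|05|af|05|ec|a4|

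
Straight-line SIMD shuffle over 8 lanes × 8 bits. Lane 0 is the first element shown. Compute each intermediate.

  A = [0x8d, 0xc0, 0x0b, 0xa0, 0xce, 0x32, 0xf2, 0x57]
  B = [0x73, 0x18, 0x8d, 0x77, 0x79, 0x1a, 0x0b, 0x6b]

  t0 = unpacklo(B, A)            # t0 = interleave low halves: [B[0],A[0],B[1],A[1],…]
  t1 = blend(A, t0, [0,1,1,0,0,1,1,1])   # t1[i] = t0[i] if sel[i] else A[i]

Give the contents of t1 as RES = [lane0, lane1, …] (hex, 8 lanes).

→ t0 |73|8d|18|c0|8d|0b|77|a0|
→ t1 |8d|8d|18|a0|ce|0b|77|a0|

RES = [ 0x8d  0x8d  0x18  0xa0  0xce  0x0b  0x77  0xa0 ]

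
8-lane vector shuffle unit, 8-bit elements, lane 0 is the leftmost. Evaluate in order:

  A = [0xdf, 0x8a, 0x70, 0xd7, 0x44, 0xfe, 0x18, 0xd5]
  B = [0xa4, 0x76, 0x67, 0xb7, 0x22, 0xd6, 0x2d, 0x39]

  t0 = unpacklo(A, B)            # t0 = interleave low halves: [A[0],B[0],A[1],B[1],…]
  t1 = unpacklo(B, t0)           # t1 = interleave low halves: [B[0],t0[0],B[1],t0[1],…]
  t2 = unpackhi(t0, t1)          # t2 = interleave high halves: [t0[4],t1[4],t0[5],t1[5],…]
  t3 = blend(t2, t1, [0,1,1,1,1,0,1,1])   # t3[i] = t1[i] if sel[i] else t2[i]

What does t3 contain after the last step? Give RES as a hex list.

RES = [0x70, 0xdf, 0x76, 0xa4, 0x67, 0xb7, 0xb7, 0x76]

→ t0 |df|a4|8a|76|70|67|d7|b7|
→ t1 |a4|df|76|a4|67|8a|b7|76|
→ t2 |70|67|67|8a|d7|b7|b7|76|
→ t3 |70|df|76|a4|67|b7|b7|76|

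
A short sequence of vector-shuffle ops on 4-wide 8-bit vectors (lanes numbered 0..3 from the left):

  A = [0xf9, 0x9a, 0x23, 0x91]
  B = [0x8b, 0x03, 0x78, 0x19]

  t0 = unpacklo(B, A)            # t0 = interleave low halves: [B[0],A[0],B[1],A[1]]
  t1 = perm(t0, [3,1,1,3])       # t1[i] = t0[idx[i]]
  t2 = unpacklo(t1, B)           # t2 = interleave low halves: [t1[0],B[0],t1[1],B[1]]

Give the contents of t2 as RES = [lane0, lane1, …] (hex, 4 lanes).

RES = [ 0x9a  0x8b  0xf9  0x03 ]

  t0: 8b f9 03 9a
  t1: 9a f9 f9 9a
  t2: 9a 8b f9 03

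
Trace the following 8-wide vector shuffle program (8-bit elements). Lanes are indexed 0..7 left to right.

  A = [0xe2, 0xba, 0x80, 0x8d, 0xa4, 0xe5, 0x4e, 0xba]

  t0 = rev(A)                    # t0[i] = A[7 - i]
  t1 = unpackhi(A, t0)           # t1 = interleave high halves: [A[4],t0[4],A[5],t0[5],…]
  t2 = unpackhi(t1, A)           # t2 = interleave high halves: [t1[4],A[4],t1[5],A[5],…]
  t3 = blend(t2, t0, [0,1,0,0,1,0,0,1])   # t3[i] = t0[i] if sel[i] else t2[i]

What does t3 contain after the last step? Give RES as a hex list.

RES = [0x4e, 0x4e, 0xba, 0xe5, 0x8d, 0x4e, 0xe2, 0xe2]

  t0: ba 4e e5 a4 8d 80 ba e2
  t1: a4 8d e5 80 4e ba ba e2
  t2: 4e a4 ba e5 ba 4e e2 ba
  t3: 4e 4e ba e5 8d 4e e2 e2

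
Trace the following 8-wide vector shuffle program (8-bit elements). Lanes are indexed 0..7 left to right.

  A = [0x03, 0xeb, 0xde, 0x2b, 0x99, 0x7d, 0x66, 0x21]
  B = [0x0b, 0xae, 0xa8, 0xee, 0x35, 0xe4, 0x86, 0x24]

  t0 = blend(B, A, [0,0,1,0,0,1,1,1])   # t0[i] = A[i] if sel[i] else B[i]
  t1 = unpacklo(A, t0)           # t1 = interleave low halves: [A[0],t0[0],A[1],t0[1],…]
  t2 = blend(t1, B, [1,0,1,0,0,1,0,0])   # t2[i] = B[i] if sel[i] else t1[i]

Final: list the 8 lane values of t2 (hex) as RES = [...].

RES = [0x0b, 0x0b, 0xa8, 0xae, 0xde, 0xe4, 0x2b, 0xee]

  t0: 0b ae de ee 35 7d 66 21
  t1: 03 0b eb ae de de 2b ee
  t2: 0b 0b a8 ae de e4 2b ee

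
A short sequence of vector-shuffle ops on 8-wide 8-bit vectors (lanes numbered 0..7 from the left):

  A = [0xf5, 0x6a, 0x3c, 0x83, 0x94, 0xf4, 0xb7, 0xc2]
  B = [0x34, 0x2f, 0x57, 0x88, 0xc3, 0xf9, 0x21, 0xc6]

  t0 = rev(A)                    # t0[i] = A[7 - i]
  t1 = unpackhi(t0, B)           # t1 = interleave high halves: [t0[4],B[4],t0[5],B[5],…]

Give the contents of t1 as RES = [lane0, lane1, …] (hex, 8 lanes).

RES = [0x83, 0xc3, 0x3c, 0xf9, 0x6a, 0x21, 0xf5, 0xc6]

→ t0 |c2|b7|f4|94|83|3c|6a|f5|
→ t1 |83|c3|3c|f9|6a|21|f5|c6|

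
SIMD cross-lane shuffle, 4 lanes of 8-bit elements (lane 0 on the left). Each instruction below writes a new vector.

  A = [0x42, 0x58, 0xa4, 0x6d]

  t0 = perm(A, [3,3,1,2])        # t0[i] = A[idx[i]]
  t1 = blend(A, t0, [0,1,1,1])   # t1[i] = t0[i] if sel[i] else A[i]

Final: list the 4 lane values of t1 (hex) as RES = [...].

RES = [0x42, 0x6d, 0x58, 0xa4]

→ t0 |6d|6d|58|a4|
→ t1 |42|6d|58|a4|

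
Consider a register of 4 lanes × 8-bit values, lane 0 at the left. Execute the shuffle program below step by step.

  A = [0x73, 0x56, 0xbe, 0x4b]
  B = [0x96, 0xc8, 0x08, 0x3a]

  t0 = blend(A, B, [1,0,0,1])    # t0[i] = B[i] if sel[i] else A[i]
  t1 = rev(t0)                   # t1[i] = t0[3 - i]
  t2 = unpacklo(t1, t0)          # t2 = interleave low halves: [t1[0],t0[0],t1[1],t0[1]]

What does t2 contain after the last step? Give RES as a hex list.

  t0: 96 56 be 3a
  t1: 3a be 56 96
  t2: 3a 96 be 56

RES = [ 0x3a  0x96  0xbe  0x56 ]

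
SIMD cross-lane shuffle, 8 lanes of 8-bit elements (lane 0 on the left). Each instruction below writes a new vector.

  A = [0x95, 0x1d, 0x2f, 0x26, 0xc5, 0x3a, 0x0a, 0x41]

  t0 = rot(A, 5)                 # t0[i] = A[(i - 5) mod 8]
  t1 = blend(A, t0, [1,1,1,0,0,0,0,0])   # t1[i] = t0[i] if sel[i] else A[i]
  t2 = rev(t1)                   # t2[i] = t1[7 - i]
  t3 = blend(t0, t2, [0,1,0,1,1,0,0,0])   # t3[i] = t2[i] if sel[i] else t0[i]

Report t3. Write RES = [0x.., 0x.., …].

→ t0 |26|c5|3a|0a|41|95|1d|2f|
→ t1 |26|c5|3a|26|c5|3a|0a|41|
→ t2 |41|0a|3a|c5|26|3a|c5|26|
→ t3 |26|0a|3a|c5|26|95|1d|2f|

RES = [0x26, 0x0a, 0x3a, 0xc5, 0x26, 0x95, 0x1d, 0x2f]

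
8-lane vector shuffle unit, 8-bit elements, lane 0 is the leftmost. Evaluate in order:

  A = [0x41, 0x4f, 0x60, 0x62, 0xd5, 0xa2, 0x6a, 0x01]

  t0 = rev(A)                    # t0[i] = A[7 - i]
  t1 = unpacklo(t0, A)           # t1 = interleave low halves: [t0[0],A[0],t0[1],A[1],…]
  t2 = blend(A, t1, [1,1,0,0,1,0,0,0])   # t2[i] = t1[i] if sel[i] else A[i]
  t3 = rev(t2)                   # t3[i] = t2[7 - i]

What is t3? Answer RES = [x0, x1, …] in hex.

RES = [0x01, 0x6a, 0xa2, 0xa2, 0x62, 0x60, 0x41, 0x01]

  t0: 01 6a a2 d5 62 60 4f 41
  t1: 01 41 6a 4f a2 60 d5 62
  t2: 01 41 60 62 a2 a2 6a 01
  t3: 01 6a a2 a2 62 60 41 01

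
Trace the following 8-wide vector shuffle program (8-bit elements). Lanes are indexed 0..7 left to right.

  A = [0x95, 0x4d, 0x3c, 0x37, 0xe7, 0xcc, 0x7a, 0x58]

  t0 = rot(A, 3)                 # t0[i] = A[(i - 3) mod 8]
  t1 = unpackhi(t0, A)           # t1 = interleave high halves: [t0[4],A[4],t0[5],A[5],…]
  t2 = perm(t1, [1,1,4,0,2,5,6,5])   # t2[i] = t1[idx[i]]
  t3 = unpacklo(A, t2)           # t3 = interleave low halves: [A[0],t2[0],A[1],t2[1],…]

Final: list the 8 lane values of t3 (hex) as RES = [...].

RES = [0x95, 0xe7, 0x4d, 0xe7, 0x3c, 0x37, 0x37, 0x4d]

  t0: cc 7a 58 95 4d 3c 37 e7
  t1: 4d e7 3c cc 37 7a e7 58
  t2: e7 e7 37 4d 3c 7a e7 7a
  t3: 95 e7 4d e7 3c 37 37 4d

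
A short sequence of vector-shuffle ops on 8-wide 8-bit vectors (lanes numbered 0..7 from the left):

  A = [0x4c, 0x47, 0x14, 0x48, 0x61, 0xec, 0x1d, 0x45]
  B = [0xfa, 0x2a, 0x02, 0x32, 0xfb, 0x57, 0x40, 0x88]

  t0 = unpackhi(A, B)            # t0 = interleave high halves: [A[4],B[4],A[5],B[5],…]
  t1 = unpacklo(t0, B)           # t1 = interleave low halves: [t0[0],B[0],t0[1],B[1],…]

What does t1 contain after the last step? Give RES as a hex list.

  t0: 61 fb ec 57 1d 40 45 88
  t1: 61 fa fb 2a ec 02 57 32

RES = [ 0x61  0xfa  0xfb  0x2a  0xec  0x02  0x57  0x32 ]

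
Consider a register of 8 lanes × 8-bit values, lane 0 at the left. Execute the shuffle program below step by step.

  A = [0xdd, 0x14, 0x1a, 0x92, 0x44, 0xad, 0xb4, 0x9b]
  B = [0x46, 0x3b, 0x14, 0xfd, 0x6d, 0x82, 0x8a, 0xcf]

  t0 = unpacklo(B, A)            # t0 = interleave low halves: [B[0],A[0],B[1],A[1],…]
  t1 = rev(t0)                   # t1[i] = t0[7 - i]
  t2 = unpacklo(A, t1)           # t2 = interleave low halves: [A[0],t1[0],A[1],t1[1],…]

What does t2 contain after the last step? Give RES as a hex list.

  t0: 46 dd 3b 14 14 1a fd 92
  t1: 92 fd 1a 14 14 3b dd 46
  t2: dd 92 14 fd 1a 1a 92 14

RES = [0xdd, 0x92, 0x14, 0xfd, 0x1a, 0x1a, 0x92, 0x14]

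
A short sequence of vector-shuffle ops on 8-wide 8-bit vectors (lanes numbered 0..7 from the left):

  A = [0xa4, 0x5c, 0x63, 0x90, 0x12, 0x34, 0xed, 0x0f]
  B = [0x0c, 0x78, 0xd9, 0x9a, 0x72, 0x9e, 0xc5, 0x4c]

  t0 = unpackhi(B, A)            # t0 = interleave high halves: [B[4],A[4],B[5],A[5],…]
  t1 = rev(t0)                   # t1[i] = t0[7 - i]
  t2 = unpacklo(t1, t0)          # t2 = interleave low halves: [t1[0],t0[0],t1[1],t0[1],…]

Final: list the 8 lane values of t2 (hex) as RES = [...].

t0 = [0x72, 0x12, 0x9e, 0x34, 0xc5, 0xed, 0x4c, 0x0f]
t1 = [0x0f, 0x4c, 0xed, 0xc5, 0x34, 0x9e, 0x12, 0x72]
t2 = [0x0f, 0x72, 0x4c, 0x12, 0xed, 0x9e, 0xc5, 0x34]

RES = [ 0x0f  0x72  0x4c  0x12  0xed  0x9e  0xc5  0x34 ]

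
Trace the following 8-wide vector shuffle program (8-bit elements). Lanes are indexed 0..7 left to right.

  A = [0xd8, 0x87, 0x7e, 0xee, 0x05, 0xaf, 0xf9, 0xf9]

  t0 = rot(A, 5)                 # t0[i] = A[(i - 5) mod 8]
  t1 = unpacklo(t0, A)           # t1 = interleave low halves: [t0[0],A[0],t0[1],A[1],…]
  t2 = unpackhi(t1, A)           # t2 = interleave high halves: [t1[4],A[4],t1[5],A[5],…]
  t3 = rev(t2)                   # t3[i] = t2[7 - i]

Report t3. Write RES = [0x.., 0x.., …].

→ t0 |ee|05|af|f9|f9|d8|87|7e|
→ t1 |ee|d8|05|87|af|7e|f9|ee|
→ t2 |af|05|7e|af|f9|f9|ee|f9|
→ t3 |f9|ee|f9|f9|af|7e|05|af|

RES = [0xf9, 0xee, 0xf9, 0xf9, 0xaf, 0x7e, 0x05, 0xaf]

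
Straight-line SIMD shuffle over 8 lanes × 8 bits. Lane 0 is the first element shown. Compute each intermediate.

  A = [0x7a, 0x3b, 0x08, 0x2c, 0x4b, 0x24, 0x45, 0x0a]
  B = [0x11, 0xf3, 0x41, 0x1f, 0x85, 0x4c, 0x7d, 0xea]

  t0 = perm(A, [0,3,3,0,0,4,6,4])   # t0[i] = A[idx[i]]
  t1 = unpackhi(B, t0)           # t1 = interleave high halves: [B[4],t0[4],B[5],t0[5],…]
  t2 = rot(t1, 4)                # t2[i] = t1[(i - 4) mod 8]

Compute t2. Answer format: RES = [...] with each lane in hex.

  t0: 7a 2c 2c 7a 7a 4b 45 4b
  t1: 85 7a 4c 4b 7d 45 ea 4b
  t2: 7d 45 ea 4b 85 7a 4c 4b

RES = [ 0x7d  0x45  0xea  0x4b  0x85  0x7a  0x4c  0x4b ]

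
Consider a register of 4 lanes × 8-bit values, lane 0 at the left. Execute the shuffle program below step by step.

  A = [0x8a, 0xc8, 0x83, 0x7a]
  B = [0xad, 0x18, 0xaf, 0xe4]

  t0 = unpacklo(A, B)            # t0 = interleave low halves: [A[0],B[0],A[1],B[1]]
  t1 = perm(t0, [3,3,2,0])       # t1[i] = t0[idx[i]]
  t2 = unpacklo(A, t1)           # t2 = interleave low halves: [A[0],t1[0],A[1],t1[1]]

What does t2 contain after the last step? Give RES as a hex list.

→ t0 |8a|ad|c8|18|
→ t1 |18|18|c8|8a|
→ t2 |8a|18|c8|18|

RES = [ 0x8a  0x18  0xc8  0x18 ]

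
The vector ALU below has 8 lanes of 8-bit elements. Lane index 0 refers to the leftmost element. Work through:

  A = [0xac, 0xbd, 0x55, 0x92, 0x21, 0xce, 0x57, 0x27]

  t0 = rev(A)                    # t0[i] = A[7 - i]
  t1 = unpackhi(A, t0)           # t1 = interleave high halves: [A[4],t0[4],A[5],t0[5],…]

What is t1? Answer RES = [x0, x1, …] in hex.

RES = [ 0x21  0x92  0xce  0x55  0x57  0xbd  0x27  0xac ]

  t0: 27 57 ce 21 92 55 bd ac
  t1: 21 92 ce 55 57 bd 27 ac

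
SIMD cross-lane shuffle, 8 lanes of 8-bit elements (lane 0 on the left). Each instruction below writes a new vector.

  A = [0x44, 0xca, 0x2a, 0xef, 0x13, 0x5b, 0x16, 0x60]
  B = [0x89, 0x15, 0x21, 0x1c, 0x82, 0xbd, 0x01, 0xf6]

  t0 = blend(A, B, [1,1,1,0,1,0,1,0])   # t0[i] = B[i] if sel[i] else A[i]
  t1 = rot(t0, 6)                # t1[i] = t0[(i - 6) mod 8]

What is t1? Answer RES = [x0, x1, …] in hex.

RES = [0x21, 0xef, 0x82, 0x5b, 0x01, 0x60, 0x89, 0x15]

t0 = [0x89, 0x15, 0x21, 0xef, 0x82, 0x5b, 0x01, 0x60]
t1 = [0x21, 0xef, 0x82, 0x5b, 0x01, 0x60, 0x89, 0x15]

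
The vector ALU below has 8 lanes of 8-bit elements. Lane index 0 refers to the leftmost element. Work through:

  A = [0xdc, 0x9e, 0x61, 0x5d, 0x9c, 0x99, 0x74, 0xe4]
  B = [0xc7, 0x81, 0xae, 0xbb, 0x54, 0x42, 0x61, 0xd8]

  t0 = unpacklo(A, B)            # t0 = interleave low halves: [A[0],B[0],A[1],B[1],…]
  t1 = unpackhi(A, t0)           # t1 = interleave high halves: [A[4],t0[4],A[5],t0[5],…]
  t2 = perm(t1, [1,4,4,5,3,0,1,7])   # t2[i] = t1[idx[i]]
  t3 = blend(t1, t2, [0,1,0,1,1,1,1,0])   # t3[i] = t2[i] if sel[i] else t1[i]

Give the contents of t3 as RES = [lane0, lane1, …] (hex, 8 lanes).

RES = [0x9c, 0x74, 0x99, 0x5d, 0xae, 0x9c, 0x61, 0xbb]

→ t0 |dc|c7|9e|81|61|ae|5d|bb|
→ t1 |9c|61|99|ae|74|5d|e4|bb|
→ t2 |61|74|74|5d|ae|9c|61|bb|
→ t3 |9c|74|99|5d|ae|9c|61|bb|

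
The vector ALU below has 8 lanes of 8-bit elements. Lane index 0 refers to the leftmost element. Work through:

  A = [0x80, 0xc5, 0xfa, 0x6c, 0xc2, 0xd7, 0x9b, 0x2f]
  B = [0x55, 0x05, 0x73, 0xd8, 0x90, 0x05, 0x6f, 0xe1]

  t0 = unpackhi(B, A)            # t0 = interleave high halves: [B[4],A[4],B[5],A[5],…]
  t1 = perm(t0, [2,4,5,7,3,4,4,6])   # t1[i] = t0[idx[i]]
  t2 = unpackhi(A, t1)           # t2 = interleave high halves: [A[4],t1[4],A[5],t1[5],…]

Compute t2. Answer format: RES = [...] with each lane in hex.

t0 = [0x90, 0xc2, 0x05, 0xd7, 0x6f, 0x9b, 0xe1, 0x2f]
t1 = [0x05, 0x6f, 0x9b, 0x2f, 0xd7, 0x6f, 0x6f, 0xe1]
t2 = [0xc2, 0xd7, 0xd7, 0x6f, 0x9b, 0x6f, 0x2f, 0xe1]

RES = [ 0xc2  0xd7  0xd7  0x6f  0x9b  0x6f  0x2f  0xe1 ]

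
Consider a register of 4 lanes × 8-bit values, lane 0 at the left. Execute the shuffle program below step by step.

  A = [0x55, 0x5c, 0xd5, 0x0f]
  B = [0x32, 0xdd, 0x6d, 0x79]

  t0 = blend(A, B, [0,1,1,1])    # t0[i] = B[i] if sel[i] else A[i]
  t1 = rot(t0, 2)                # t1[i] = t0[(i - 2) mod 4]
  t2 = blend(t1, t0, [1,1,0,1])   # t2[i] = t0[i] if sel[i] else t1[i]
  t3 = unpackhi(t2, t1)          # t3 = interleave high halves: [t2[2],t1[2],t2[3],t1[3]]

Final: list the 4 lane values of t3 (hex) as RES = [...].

RES = [0x55, 0x55, 0x79, 0xdd]

  t0: 55 dd 6d 79
  t1: 6d 79 55 dd
  t2: 55 dd 55 79
  t3: 55 55 79 dd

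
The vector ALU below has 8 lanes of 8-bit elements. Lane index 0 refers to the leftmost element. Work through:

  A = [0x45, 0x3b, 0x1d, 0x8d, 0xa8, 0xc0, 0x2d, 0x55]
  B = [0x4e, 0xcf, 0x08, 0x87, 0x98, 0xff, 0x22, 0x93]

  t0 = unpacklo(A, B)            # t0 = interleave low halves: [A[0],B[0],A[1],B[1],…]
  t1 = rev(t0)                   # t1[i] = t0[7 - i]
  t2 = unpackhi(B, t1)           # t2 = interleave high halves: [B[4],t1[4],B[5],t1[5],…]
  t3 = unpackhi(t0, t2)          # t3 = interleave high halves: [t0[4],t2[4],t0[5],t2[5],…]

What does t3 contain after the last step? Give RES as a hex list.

  t0: 45 4e 3b cf 1d 08 8d 87
  t1: 87 8d 08 1d cf 3b 4e 45
  t2: 98 cf ff 3b 22 4e 93 45
  t3: 1d 22 08 4e 8d 93 87 45

RES = [0x1d, 0x22, 0x08, 0x4e, 0x8d, 0x93, 0x87, 0x45]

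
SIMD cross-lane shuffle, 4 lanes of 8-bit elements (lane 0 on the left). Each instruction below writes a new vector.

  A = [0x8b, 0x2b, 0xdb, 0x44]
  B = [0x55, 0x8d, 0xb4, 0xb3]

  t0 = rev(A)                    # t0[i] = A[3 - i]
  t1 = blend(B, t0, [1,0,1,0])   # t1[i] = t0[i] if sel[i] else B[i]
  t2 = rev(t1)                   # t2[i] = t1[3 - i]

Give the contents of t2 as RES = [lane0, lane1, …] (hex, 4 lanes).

RES = [0xb3, 0x2b, 0x8d, 0x44]

t0 = [0x44, 0xdb, 0x2b, 0x8b]
t1 = [0x44, 0x8d, 0x2b, 0xb3]
t2 = [0xb3, 0x2b, 0x8d, 0x44]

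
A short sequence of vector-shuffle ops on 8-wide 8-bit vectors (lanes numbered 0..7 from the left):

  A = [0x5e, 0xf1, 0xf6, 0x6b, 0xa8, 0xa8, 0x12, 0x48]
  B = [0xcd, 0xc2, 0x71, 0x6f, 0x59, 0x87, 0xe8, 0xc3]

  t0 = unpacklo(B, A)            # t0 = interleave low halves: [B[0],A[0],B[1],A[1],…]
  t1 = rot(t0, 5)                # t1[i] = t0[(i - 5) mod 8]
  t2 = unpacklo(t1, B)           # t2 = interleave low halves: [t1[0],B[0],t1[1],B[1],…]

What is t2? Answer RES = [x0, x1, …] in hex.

  t0: cd 5e c2 f1 71 f6 6f 6b
  t1: f1 71 f6 6f 6b cd 5e c2
  t2: f1 cd 71 c2 f6 71 6f 6f

RES = [0xf1, 0xcd, 0x71, 0xc2, 0xf6, 0x71, 0x6f, 0x6f]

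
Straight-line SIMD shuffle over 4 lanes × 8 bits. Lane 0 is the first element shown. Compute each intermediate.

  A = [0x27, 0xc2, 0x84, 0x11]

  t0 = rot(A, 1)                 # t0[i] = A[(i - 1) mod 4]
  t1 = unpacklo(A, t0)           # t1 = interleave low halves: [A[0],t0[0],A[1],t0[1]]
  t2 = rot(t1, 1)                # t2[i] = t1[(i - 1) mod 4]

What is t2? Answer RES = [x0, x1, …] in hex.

t0 = [0x11, 0x27, 0xc2, 0x84]
t1 = [0x27, 0x11, 0xc2, 0x27]
t2 = [0x27, 0x27, 0x11, 0xc2]

RES = [0x27, 0x27, 0x11, 0xc2]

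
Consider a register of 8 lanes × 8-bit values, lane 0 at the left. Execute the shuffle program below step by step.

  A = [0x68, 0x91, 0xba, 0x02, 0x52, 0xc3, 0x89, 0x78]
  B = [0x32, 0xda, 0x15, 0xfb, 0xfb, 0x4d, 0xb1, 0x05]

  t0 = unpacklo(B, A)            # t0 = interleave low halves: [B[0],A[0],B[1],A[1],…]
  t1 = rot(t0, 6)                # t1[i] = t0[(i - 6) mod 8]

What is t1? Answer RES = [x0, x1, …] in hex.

→ t0 |32|68|da|91|15|ba|fb|02|
→ t1 |da|91|15|ba|fb|02|32|68|

RES = [0xda, 0x91, 0x15, 0xba, 0xfb, 0x02, 0x32, 0x68]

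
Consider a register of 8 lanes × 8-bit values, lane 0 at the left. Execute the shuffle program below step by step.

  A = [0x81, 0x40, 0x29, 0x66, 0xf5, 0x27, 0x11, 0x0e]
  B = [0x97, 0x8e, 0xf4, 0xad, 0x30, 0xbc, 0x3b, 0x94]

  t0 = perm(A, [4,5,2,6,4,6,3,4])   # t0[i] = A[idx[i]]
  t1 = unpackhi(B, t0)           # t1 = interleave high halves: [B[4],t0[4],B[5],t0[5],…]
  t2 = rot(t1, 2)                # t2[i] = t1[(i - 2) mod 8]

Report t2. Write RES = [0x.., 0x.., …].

  t0: f5 27 29 11 f5 11 66 f5
  t1: 30 f5 bc 11 3b 66 94 f5
  t2: 94 f5 30 f5 bc 11 3b 66

RES = [ 0x94  0xf5  0x30  0xf5  0xbc  0x11  0x3b  0x66 ]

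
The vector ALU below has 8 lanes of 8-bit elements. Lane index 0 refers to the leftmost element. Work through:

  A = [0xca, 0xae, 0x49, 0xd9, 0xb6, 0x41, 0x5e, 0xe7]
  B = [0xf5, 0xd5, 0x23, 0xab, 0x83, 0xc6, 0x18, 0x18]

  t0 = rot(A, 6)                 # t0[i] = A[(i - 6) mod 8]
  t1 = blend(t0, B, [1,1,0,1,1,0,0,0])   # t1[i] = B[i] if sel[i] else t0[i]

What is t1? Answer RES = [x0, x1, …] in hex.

t0 = [0x49, 0xd9, 0xb6, 0x41, 0x5e, 0xe7, 0xca, 0xae]
t1 = [0xf5, 0xd5, 0xb6, 0xab, 0x83, 0xe7, 0xca, 0xae]

RES = [ 0xf5  0xd5  0xb6  0xab  0x83  0xe7  0xca  0xae ]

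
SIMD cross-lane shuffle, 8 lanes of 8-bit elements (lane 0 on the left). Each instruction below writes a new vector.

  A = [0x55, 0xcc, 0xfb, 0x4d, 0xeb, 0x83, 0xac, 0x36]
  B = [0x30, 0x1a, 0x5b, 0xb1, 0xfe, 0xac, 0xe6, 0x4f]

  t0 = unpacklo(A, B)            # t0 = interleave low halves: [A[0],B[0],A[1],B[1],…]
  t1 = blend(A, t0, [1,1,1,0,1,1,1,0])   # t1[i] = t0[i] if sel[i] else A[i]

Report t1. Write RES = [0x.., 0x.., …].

RES = [0x55, 0x30, 0xcc, 0x4d, 0xfb, 0x5b, 0x4d, 0x36]

  t0: 55 30 cc 1a fb 5b 4d b1
  t1: 55 30 cc 4d fb 5b 4d 36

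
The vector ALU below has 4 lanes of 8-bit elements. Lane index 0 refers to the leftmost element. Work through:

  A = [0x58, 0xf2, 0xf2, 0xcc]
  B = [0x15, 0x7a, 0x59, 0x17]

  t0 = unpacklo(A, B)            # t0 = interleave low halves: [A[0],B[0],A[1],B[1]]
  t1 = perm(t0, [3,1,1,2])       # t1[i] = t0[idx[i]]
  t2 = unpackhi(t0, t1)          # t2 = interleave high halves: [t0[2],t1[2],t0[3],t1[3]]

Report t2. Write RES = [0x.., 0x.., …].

→ t0 |58|15|f2|7a|
→ t1 |7a|15|15|f2|
→ t2 |f2|15|7a|f2|

RES = [0xf2, 0x15, 0x7a, 0xf2]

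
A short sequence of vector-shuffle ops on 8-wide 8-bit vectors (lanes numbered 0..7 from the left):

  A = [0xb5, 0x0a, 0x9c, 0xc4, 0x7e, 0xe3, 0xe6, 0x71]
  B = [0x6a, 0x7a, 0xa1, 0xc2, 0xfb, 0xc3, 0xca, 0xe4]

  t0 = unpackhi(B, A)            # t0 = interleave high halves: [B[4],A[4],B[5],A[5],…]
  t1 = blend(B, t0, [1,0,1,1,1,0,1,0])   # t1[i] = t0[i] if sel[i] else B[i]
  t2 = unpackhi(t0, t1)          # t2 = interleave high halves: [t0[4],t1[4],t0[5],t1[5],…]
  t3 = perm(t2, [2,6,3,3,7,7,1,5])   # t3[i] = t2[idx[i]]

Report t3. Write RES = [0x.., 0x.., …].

RES = [0xe6, 0x71, 0xc3, 0xc3, 0xe4, 0xe4, 0xca, 0xe4]

t0 = [0xfb, 0x7e, 0xc3, 0xe3, 0xca, 0xe6, 0xe4, 0x71]
t1 = [0xfb, 0x7a, 0xc3, 0xe3, 0xca, 0xc3, 0xe4, 0xe4]
t2 = [0xca, 0xca, 0xe6, 0xc3, 0xe4, 0xe4, 0x71, 0xe4]
t3 = [0xe6, 0x71, 0xc3, 0xc3, 0xe4, 0xe4, 0xca, 0xe4]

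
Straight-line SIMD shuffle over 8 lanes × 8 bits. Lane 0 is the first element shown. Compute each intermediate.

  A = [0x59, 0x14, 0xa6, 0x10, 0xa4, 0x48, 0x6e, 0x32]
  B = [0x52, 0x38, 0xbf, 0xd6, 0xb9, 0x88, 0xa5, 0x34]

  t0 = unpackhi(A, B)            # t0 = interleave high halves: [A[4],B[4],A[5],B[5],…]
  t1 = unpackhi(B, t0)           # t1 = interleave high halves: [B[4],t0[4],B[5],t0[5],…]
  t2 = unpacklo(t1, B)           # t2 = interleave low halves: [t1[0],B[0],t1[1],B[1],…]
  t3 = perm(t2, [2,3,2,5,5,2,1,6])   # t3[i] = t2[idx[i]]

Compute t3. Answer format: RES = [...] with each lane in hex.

RES = [ 0x6e  0x38  0x6e  0xbf  0xbf  0x6e  0x52  0xa5 ]

→ t0 |a4|b9|48|88|6e|a5|32|34|
→ t1 |b9|6e|88|a5|a5|32|34|34|
→ t2 |b9|52|6e|38|88|bf|a5|d6|
→ t3 |6e|38|6e|bf|bf|6e|52|a5|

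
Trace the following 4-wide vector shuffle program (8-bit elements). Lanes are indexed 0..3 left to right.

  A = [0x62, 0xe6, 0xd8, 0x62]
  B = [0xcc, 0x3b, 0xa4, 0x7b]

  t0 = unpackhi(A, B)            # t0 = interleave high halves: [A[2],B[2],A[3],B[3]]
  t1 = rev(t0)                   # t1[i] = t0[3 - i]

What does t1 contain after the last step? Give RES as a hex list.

RES = [0x7b, 0x62, 0xa4, 0xd8]

  t0: d8 a4 62 7b
  t1: 7b 62 a4 d8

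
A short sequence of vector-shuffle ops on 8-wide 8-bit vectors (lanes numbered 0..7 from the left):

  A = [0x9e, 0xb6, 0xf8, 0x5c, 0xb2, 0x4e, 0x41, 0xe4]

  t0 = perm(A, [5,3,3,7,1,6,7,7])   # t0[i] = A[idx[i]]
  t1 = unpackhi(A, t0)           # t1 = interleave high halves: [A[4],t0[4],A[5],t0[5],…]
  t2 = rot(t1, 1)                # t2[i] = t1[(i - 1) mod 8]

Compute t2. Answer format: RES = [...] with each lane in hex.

→ t0 |4e|5c|5c|e4|b6|41|e4|e4|
→ t1 |b2|b6|4e|41|41|e4|e4|e4|
→ t2 |e4|b2|b6|4e|41|41|e4|e4|

RES = [ 0xe4  0xb2  0xb6  0x4e  0x41  0x41  0xe4  0xe4 ]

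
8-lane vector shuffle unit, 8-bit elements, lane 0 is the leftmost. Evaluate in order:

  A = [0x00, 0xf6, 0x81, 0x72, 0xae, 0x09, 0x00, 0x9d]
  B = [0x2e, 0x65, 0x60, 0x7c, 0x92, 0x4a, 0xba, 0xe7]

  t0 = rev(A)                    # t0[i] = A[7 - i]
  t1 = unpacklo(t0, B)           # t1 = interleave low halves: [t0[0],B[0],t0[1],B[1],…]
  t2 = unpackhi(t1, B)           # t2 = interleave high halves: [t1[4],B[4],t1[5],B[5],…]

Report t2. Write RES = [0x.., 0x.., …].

t0 = [0x9d, 0x00, 0x09, 0xae, 0x72, 0x81, 0xf6, 0x00]
t1 = [0x9d, 0x2e, 0x00, 0x65, 0x09, 0x60, 0xae, 0x7c]
t2 = [0x09, 0x92, 0x60, 0x4a, 0xae, 0xba, 0x7c, 0xe7]

RES = [0x09, 0x92, 0x60, 0x4a, 0xae, 0xba, 0x7c, 0xe7]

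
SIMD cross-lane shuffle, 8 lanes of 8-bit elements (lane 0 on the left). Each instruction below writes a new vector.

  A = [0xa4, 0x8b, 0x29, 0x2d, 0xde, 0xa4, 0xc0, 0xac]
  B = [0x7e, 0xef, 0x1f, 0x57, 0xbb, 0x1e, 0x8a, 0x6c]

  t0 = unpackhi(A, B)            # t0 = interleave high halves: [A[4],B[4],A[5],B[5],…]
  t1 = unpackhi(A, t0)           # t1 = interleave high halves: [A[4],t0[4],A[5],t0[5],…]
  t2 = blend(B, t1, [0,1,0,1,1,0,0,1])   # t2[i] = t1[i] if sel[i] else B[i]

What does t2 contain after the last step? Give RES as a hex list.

RES = [ 0x7e  0xc0  0x1f  0x8a  0xc0  0x1e  0x8a  0x6c ]

→ t0 |de|bb|a4|1e|c0|8a|ac|6c|
→ t1 |de|c0|a4|8a|c0|ac|ac|6c|
→ t2 |7e|c0|1f|8a|c0|1e|8a|6c|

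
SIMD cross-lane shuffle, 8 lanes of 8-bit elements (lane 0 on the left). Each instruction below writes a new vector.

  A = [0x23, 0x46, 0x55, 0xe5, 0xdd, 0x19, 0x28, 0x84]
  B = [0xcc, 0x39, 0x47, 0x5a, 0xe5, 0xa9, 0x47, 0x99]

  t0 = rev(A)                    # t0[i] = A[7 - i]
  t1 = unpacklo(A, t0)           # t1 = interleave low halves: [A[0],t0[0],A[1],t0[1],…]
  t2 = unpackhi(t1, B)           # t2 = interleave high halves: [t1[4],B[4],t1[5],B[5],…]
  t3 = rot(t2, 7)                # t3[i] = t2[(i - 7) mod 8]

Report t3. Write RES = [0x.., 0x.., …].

→ t0 |84|28|19|dd|e5|55|46|23|
→ t1 |23|84|46|28|55|19|e5|dd|
→ t2 |55|e5|19|a9|e5|47|dd|99|
→ t3 |e5|19|a9|e5|47|dd|99|55|

RES = [0xe5, 0x19, 0xa9, 0xe5, 0x47, 0xdd, 0x99, 0x55]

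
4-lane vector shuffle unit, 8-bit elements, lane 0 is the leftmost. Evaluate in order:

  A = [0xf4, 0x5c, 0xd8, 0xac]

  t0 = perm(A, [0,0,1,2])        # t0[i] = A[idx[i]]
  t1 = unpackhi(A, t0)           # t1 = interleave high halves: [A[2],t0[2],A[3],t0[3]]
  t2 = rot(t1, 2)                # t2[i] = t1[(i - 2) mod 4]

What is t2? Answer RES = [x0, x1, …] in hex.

t0 = [0xf4, 0xf4, 0x5c, 0xd8]
t1 = [0xd8, 0x5c, 0xac, 0xd8]
t2 = [0xac, 0xd8, 0xd8, 0x5c]

RES = [ 0xac  0xd8  0xd8  0x5c ]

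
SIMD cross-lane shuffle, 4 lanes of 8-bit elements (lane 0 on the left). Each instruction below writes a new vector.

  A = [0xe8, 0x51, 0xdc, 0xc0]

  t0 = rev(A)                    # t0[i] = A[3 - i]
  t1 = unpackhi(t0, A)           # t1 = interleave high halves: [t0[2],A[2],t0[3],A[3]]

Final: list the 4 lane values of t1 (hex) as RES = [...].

→ t0 |c0|dc|51|e8|
→ t1 |51|dc|e8|c0|

RES = [0x51, 0xdc, 0xe8, 0xc0]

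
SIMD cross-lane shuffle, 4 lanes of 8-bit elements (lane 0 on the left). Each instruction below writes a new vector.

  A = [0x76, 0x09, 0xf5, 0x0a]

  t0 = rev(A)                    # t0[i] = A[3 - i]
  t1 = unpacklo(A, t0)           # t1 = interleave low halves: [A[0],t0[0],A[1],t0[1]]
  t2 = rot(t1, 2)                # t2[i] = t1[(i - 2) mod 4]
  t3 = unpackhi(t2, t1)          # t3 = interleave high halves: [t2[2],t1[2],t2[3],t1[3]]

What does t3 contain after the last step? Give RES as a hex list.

RES = [ 0x76  0x09  0x0a  0xf5 ]

  t0: 0a f5 09 76
  t1: 76 0a 09 f5
  t2: 09 f5 76 0a
  t3: 76 09 0a f5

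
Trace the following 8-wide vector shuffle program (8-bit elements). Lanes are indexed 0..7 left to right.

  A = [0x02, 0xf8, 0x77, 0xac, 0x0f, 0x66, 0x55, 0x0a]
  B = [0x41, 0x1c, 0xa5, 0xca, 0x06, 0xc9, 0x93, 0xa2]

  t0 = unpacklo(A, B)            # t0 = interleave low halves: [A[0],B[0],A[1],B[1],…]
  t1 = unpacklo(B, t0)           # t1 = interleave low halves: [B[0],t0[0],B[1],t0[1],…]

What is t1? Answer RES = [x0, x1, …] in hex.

RES = [0x41, 0x02, 0x1c, 0x41, 0xa5, 0xf8, 0xca, 0x1c]

t0 = [0x02, 0x41, 0xf8, 0x1c, 0x77, 0xa5, 0xac, 0xca]
t1 = [0x41, 0x02, 0x1c, 0x41, 0xa5, 0xf8, 0xca, 0x1c]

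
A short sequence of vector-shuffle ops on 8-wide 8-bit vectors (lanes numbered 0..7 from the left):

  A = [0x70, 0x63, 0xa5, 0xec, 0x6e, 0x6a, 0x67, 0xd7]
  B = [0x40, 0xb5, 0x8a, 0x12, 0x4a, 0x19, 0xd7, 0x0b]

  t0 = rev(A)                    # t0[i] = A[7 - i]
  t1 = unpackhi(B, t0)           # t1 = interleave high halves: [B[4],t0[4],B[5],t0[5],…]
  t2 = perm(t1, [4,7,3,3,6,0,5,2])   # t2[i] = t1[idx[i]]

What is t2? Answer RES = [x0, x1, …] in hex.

→ t0 |d7|67|6a|6e|ec|a5|63|70|
→ t1 |4a|ec|19|a5|d7|63|0b|70|
→ t2 |d7|70|a5|a5|0b|4a|63|19|

RES = [ 0xd7  0x70  0xa5  0xa5  0x0b  0x4a  0x63  0x19 ]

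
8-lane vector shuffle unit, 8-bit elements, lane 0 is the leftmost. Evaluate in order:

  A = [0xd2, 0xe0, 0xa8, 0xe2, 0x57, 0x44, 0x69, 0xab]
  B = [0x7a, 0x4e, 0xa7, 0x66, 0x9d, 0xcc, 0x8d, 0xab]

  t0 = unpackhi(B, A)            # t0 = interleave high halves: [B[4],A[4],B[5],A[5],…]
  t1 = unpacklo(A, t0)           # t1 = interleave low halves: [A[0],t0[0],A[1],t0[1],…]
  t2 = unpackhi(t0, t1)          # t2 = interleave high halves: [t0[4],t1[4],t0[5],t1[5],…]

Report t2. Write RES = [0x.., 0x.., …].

→ t0 |9d|57|cc|44|8d|69|ab|ab|
→ t1 |d2|9d|e0|57|a8|cc|e2|44|
→ t2 |8d|a8|69|cc|ab|e2|ab|44|

RES = [ 0x8d  0xa8  0x69  0xcc  0xab  0xe2  0xab  0x44 ]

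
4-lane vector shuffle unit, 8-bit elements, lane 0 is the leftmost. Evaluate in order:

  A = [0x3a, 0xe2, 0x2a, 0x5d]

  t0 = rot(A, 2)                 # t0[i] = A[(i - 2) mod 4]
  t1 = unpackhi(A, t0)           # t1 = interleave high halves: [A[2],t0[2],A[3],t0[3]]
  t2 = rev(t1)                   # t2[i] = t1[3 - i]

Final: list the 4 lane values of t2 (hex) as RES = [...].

t0 = [0x2a, 0x5d, 0x3a, 0xe2]
t1 = [0x2a, 0x3a, 0x5d, 0xe2]
t2 = [0xe2, 0x5d, 0x3a, 0x2a]

RES = [0xe2, 0x5d, 0x3a, 0x2a]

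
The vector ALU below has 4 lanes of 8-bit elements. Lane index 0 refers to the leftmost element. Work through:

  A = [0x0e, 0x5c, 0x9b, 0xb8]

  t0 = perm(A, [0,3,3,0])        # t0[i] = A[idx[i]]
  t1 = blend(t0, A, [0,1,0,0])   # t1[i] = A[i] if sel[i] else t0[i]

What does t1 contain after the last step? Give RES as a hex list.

RES = [0x0e, 0x5c, 0xb8, 0x0e]

  t0: 0e b8 b8 0e
  t1: 0e 5c b8 0e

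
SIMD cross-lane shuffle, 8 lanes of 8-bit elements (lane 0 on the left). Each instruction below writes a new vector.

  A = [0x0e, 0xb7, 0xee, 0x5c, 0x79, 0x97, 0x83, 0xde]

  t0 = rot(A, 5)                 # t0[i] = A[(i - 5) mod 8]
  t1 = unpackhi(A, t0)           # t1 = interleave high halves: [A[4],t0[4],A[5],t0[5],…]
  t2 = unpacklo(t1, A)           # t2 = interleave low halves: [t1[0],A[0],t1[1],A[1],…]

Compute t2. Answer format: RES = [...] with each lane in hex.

RES = [0x79, 0x0e, 0xde, 0xb7, 0x97, 0xee, 0x0e, 0x5c]

  t0: 5c 79 97 83 de 0e b7 ee
  t1: 79 de 97 0e 83 b7 de ee
  t2: 79 0e de b7 97 ee 0e 5c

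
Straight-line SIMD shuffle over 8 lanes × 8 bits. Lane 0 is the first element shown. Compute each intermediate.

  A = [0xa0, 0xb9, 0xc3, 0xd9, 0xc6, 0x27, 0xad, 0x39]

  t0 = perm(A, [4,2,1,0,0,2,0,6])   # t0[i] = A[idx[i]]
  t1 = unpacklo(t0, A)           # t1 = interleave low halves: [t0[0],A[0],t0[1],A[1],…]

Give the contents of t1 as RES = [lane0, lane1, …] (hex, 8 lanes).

RES = [ 0xc6  0xa0  0xc3  0xb9  0xb9  0xc3  0xa0  0xd9 ]

  t0: c6 c3 b9 a0 a0 c3 a0 ad
  t1: c6 a0 c3 b9 b9 c3 a0 d9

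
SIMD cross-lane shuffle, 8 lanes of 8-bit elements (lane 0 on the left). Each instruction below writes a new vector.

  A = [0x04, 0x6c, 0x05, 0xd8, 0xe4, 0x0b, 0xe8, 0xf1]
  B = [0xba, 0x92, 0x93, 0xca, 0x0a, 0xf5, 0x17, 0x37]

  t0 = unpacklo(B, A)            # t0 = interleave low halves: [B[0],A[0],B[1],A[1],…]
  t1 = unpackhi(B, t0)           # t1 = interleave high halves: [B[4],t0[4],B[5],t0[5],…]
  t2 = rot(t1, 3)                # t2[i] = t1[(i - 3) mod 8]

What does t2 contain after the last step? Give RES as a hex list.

RES = [0xca, 0x37, 0xd8, 0x0a, 0x93, 0xf5, 0x05, 0x17]

  t0: ba 04 92 6c 93 05 ca d8
  t1: 0a 93 f5 05 17 ca 37 d8
  t2: ca 37 d8 0a 93 f5 05 17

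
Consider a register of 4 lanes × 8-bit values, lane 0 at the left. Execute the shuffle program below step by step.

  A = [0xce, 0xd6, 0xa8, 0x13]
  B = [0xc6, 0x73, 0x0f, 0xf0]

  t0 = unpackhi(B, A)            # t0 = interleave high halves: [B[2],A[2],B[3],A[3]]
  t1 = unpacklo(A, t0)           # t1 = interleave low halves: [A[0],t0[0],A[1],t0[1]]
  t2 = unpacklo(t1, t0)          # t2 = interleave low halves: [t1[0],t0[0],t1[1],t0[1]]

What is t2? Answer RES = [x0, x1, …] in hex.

RES = [0xce, 0x0f, 0x0f, 0xa8]

  t0: 0f a8 f0 13
  t1: ce 0f d6 a8
  t2: ce 0f 0f a8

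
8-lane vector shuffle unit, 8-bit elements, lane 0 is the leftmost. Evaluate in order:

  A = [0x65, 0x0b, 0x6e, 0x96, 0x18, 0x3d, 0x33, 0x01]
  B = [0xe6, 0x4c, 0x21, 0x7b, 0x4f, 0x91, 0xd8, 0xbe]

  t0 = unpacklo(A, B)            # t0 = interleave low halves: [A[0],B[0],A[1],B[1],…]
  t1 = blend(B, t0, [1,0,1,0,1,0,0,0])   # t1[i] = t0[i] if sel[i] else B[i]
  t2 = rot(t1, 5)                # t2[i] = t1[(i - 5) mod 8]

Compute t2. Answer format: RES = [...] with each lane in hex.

  t0: 65 e6 0b 4c 6e 21 96 7b
  t1: 65 4c 0b 7b 6e 91 d8 be
  t2: 7b 6e 91 d8 be 65 4c 0b

RES = [0x7b, 0x6e, 0x91, 0xd8, 0xbe, 0x65, 0x4c, 0x0b]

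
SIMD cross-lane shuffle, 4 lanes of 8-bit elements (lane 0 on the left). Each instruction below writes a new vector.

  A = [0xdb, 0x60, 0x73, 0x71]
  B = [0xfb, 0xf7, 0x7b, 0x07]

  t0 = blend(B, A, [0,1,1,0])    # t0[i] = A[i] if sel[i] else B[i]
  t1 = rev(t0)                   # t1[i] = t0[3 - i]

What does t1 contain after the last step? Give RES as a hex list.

RES = [0x07, 0x73, 0x60, 0xfb]

  t0: fb 60 73 07
  t1: 07 73 60 fb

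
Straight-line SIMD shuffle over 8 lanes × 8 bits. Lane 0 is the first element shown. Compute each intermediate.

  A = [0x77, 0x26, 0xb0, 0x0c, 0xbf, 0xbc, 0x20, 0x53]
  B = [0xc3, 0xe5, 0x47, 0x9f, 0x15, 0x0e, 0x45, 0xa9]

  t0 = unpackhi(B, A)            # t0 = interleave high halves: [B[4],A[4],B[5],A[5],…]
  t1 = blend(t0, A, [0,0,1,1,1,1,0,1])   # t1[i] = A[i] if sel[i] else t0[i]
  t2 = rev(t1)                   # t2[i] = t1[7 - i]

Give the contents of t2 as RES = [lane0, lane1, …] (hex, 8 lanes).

→ t0 |15|bf|0e|bc|45|20|a9|53|
→ t1 |15|bf|b0|0c|bf|bc|a9|53|
→ t2 |53|a9|bc|bf|0c|b0|bf|15|

RES = [0x53, 0xa9, 0xbc, 0xbf, 0x0c, 0xb0, 0xbf, 0x15]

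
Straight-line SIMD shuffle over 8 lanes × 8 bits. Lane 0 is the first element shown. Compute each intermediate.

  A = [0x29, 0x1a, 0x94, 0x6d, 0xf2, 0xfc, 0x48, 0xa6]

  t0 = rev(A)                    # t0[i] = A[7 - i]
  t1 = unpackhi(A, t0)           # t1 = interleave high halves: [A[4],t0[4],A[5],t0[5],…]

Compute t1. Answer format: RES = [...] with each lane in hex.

→ t0 |a6|48|fc|f2|6d|94|1a|29|
→ t1 |f2|6d|fc|94|48|1a|a6|29|

RES = [0xf2, 0x6d, 0xfc, 0x94, 0x48, 0x1a, 0xa6, 0x29]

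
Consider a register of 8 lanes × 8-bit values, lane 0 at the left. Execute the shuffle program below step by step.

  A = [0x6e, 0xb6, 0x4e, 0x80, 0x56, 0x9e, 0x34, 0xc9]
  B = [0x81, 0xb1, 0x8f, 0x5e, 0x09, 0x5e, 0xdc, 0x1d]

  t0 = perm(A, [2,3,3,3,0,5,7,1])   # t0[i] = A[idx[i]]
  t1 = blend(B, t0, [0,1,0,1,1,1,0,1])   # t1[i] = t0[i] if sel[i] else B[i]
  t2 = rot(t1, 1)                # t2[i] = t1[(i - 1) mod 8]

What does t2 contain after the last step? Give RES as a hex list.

t0 = [0x4e, 0x80, 0x80, 0x80, 0x6e, 0x9e, 0xc9, 0xb6]
t1 = [0x81, 0x80, 0x8f, 0x80, 0x6e, 0x9e, 0xdc, 0xb6]
t2 = [0xb6, 0x81, 0x80, 0x8f, 0x80, 0x6e, 0x9e, 0xdc]

RES = [0xb6, 0x81, 0x80, 0x8f, 0x80, 0x6e, 0x9e, 0xdc]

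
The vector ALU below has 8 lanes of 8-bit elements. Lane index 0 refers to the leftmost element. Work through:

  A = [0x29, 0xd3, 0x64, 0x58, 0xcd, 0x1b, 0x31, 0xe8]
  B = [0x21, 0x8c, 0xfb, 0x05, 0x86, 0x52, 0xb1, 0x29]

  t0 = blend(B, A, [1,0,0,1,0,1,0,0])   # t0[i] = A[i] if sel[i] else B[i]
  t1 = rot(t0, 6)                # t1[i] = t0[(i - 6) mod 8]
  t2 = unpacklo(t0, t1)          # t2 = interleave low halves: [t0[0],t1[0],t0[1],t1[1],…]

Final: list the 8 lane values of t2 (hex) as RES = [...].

  t0: 29 8c fb 58 86 1b b1 29
  t1: fb 58 86 1b b1 29 29 8c
  t2: 29 fb 8c 58 fb 86 58 1b

RES = [0x29, 0xfb, 0x8c, 0x58, 0xfb, 0x86, 0x58, 0x1b]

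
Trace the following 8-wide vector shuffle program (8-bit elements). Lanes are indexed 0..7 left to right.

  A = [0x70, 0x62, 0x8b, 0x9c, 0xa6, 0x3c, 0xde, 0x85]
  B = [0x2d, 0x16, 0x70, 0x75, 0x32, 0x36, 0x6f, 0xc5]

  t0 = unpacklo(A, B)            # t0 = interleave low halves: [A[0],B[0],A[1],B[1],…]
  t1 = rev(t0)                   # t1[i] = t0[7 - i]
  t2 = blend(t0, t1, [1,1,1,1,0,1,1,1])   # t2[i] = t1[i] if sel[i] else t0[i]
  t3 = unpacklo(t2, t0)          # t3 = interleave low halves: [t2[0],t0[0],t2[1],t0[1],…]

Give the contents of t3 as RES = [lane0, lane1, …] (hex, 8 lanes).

RES = [ 0x75  0x70  0x9c  0x2d  0x70  0x62  0x8b  0x16 ]

  t0: 70 2d 62 16 8b 70 9c 75
  t1: 75 9c 70 8b 16 62 2d 70
  t2: 75 9c 70 8b 8b 62 2d 70
  t3: 75 70 9c 2d 70 62 8b 16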